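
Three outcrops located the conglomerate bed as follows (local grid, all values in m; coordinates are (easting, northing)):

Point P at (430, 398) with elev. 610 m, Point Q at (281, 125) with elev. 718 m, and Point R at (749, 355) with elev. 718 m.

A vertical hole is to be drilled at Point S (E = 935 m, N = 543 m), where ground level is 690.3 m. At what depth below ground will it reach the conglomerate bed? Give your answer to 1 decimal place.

Let the plane be z = a·E + b·N + c.
Point Q−Point P: −149a − 273b = 108;  Point R−Point P: 319a − 43b = 108.
Solving gives a = 0.26569, b = −0.54061.
Then c = 610 − a·430 − b·398 = 710.92.
At (935, 543): z_contact = 248.42 − 293.55 + 710.92 = 665.78 m.
Depth below ground = 690.3 − 665.78 = 24.5 m.

24.5 m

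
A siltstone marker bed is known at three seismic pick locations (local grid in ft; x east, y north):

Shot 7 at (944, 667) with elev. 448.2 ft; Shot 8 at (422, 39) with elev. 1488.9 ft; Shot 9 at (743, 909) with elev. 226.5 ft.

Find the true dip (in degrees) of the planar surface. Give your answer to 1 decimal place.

Let the plane be z = a·x + b·y + c.
Shot 8−Shot 7: −522a − 628b = 1040.7;  Shot 9−Shot 7: −201a + 242b = −221.7.
Solving gives a = −0.44594, b = −1.28650.
Gradient magnitude |∇z| = √(a² + b²) = √(0.19886 + 1.65508) = 1.36159.
True dip = arctan(1.36159) = 53.7°, dipping toward NNE (azimuth ≈ 019°).

53.7°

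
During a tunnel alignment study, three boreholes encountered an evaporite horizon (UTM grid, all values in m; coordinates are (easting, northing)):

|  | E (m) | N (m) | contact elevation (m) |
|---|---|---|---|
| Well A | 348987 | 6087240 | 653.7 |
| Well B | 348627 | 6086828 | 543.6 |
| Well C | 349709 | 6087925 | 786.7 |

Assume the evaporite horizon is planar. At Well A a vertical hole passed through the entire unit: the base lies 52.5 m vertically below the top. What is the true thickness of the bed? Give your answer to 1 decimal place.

Two edge vectors: Well A→Well B = (-360, -412, -110.1), Well A→Well C = (722, 685, 133).
Normal n = (Well A→Well B) × (Well A→Well C) = (20622.5, -31612.2, 50864).
So ∂z/∂E = −n_x/n_z = −0.40544 and ∂z/∂N = −n_y/n_z = 0.62150.
|∇z| = √(a²+b²) = 0.74206, so dip δ = arctan(0.74206) = 36.58°.
True thickness = vertical thickness × cos δ = 52.5 × cos 36.58° = 42.2 m.

42.2 m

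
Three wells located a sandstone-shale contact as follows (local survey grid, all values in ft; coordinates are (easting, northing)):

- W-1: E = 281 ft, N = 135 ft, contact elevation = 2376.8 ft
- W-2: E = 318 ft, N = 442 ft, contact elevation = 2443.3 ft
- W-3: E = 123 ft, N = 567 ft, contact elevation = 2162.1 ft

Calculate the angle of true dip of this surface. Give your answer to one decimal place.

55.7°

Two edge vectors: W-1→W-2 = (37, 307, 66.5), W-1→W-3 = (-158, 432, -214.7).
Normal n = (W-1→W-2) × (W-1→W-3) = (-94640.9, -2563.1, 64490).
So ∂z/∂E = −n_x/n_z = 1.46753 and ∂z/∂N = −n_y/n_z = 0.03974.
Gradient magnitude |∇z| = √(a² + b²) = √(2.15364 + 0.00158) = 1.46807.
True dip = arctan(1.46807) = 55.7°, dipping toward W (azimuth ≈ 268°).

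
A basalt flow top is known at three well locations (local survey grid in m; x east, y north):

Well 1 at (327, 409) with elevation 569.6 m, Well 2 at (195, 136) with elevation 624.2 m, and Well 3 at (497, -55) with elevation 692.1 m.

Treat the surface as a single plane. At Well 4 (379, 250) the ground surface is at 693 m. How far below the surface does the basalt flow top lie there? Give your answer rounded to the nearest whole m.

82 m

Let the plane be z = a·x + b·y + c.
Well 2−Well 1: −132a − 273b = 54.6;  Well 3−Well 1: 170a − 464b = 122.5.
Solving gives a = 0.07531, b = −0.23642.
Then c = 569.6 − a·327 − b·409 = 641.67.
At (379, 250): z_contact = 28.5 − 59.1 + 641.67 = 611.1 m.
Depth below ground = 693 − 611.1 = 82 m.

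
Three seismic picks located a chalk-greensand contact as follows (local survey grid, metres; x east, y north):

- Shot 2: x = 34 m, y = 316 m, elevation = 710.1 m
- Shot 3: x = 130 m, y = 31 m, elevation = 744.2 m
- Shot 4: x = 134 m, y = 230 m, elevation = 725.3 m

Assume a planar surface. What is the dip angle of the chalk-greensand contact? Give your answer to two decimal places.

6.76°

Let the plane be z = a·x + b·y + c.
Shot 3−Shot 2: 96a − 285b = 34.1;  Shot 4−Shot 2: 100a − 86b = 15.2.
Solving gives a = 0.06913, b = −0.09636.
Gradient magnitude |∇z| = √(a² + b²) = √(0.00478 + 0.00929) = 0.11859.
True dip = arctan(0.11859) = 6.76°, dipping toward NW (azimuth ≈ 324°).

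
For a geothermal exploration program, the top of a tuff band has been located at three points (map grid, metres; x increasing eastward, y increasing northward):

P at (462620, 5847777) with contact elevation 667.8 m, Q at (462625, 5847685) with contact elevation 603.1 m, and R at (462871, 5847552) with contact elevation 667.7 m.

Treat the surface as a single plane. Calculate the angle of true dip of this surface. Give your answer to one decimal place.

44.8°

Let the plane be z = a·x + b·y + c.
Q−P: 5a − 92b = −64.7;  R−P: 251a − 225b = −0.1.
Solving gives a = 0.66228, b = 0.73925.
Gradient magnitude |∇z| = √(a² + b²) = √(0.43861 + 0.54650) = 0.99253.
True dip = arctan(0.99253) = 44.8°, dipping toward SW (azimuth ≈ 222°).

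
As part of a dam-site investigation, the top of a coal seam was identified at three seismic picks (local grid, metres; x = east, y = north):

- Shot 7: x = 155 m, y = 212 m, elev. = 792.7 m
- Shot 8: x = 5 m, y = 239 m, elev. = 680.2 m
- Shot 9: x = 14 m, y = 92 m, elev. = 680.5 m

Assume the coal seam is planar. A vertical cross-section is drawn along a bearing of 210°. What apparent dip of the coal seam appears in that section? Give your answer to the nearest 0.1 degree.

Let the plane be z = a·x + b·y + c.
Shot 8−Shot 7: −150a + 27b = −112.5;  Shot 9−Shot 7: −141a − 120b = −112.2.
Solving gives a = 0.75799, b = 0.04437.
Unit vector along 210° is (sin 210°, cos 210°) = (-0.5000, -0.8660).
Slope in that direction = a·(-0.5000) + b·(-0.8660) = −0.41742.
Apparent dip = arctan|0.41742| = 22.7° (true dip is 37.2°, so apparent ≤ true as expected).

22.7°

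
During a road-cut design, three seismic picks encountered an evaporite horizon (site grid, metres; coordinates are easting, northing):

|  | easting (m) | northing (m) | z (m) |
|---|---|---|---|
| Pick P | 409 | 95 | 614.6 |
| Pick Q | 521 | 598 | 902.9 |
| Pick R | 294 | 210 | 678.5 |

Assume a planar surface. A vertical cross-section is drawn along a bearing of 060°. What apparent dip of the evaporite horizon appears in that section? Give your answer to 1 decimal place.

Two edge vectors: Pick P→Pick Q = (112, 503, 288.3), Pick P→Pick R = (-115, 115, 63.9).
Normal n = (Pick P→Pick Q) × (Pick P→Pick R) = (-1012.8, -40311.3, 70725).
So ∂z/∂easting = −n_x/n_z = 0.01432 and ∂z/∂northing = −n_y/n_z = 0.56997.
Unit vector along 060° is (sin 60°, cos 60°) = (0.8660, 0.5000).
Slope in that direction = a·(0.8660) + b·(0.5000) = 0.29739.
Apparent dip = arctan|0.29739| = 16.6° (true dip is 29.7°, so apparent ≤ true as expected).

16.6°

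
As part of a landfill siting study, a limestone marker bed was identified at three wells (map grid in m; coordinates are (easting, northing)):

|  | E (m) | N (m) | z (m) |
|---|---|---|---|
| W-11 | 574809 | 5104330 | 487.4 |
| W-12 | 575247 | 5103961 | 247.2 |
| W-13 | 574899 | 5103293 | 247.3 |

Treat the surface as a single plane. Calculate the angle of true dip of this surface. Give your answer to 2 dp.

Two edge vectors: W-11→W-12 = (438, -369, -240.2), W-11→W-13 = (90, -1037, -240.1).
Normal n = (W-11→W-12) × (W-11→W-13) = (-160490.5, 83545.8, -420996).
So ∂z/∂E = −n_x/n_z = −0.38122 and ∂z/∂N = −n_y/n_z = 0.19845.
Gradient magnitude |∇z| = √(a² + b²) = √(0.14533 + 0.03938) = 0.42978.
True dip = arctan(0.42978) = 23.26°, dipping toward ESE (azimuth ≈ 117°).

23.26°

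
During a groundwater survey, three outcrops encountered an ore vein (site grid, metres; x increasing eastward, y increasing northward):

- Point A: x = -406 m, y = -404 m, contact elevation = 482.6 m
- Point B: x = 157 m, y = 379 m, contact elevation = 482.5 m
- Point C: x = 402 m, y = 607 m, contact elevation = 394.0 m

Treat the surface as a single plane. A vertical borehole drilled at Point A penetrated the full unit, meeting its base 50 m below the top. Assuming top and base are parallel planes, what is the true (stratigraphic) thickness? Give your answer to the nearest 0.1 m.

Let the plane be z = a·x + b·y + c.
Point B−Point A: 563a + 783b = −0.1;  Point C−Point A: 808a + 1011b = −88.6.
Solving gives a = −1.09141, b = 0.78463.
|∇z| = √(a²+b²) = 1.34418, so dip δ = arctan(1.34418) = 53.35°.
True thickness = vertical thickness × cos δ = 50 × cos 53.35° = 29.8 m.

29.8 m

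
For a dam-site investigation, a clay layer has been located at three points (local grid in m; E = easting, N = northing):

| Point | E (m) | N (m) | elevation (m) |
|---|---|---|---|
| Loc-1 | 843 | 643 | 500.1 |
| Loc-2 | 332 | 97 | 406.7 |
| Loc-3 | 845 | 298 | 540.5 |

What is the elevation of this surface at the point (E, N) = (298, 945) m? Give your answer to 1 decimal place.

298.5 m

Two edge vectors: Loc-1→Loc-2 = (-511, -546, -93.4), Loc-1→Loc-3 = (2, -345, 40.4).
Normal n = (Loc-1→Loc-2) × (Loc-1→Loc-3) = (-54281.4, 20457.6, 177387).
So ∂z/∂E = −n_x/n_z = 0.30601 and ∂z/∂N = −n_y/n_z = −0.11533.
Intercept c from Loc-1: 500.1 − 257.96 + 74.16 = 316.29.
At (298, 945): z = 91.2 − 109.0 + 316.29 = 298.5 m.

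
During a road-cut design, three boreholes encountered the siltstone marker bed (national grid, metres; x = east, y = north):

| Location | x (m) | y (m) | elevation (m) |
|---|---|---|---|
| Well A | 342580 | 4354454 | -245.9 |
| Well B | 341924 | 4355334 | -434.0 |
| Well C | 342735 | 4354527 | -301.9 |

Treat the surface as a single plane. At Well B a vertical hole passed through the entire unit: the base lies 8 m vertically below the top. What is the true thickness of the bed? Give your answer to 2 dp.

7.41 m

Let the plane be z = a·x + b·y + c.
Well B−Well A: −656a + 880b = −188.1;  Well C−Well A: 155a + 73b = −56.
Solving gives a = −0.19290, b = −0.35755.
|∇z| = √(a²+b²) = 0.40626, so dip δ = arctan(0.40626) = 22.11°.
True thickness = vertical thickness × cos δ = 8 × cos 22.11° = 7.41 m.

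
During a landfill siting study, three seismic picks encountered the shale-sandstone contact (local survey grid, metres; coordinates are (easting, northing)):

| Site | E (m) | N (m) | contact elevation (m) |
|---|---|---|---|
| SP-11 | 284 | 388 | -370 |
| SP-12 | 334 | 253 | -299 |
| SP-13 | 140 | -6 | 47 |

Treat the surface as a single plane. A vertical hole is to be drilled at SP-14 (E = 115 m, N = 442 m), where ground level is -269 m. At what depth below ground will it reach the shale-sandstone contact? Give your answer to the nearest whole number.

22 m

Let the plane be z = a·E + b·N + c.
SP-12−SP-11: 50a − 135b = 71;  SP-13−SP-11: −144a − 394b = 417.
Solving gives a = −0.72358, b = −0.79392.
Then c = -370 − a·284 − b·388 = 143.54.
At (115, 442): z_contact = −83.2 − 350.9 + 143.54 = -290.6 m.
Depth below ground = -269 − (-290.6) = 22 m.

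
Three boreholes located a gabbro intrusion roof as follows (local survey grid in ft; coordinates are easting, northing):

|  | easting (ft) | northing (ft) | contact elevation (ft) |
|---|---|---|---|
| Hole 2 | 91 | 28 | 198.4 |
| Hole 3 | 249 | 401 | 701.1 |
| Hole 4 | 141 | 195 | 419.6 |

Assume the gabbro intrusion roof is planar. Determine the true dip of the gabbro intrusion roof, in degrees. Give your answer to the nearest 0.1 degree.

52.1°

Two edge vectors: Hole 2→Hole 3 = (158, 373, 502.7), Hole 2→Hole 4 = (50, 167, 221.2).
Normal n = (Hole 2→Hole 3) × (Hole 2→Hole 4) = (-1443.3, -9814.6, 7736).
So ∂z/∂easting = −n_x/n_z = 0.18657 and ∂z/∂northing = −n_y/n_z = 1.26869.
Gradient magnitude |∇z| = √(a² + b²) = √(0.03481 + 1.60958) = 1.28234.
True dip = arctan(1.28234) = 52.1°, dipping toward S (azimuth ≈ 188°).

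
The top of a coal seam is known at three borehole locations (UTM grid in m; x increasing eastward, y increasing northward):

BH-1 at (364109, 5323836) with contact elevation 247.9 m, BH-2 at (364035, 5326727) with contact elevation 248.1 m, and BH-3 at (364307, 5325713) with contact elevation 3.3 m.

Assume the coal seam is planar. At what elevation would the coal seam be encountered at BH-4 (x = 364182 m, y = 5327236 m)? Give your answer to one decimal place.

89.0 m

Let the plane be z = a·x + b·y + c.
BH-2−BH-1: −74a + 2891b = 0.2;  BH-3−BH-1: 198a + 1877b = −244.6.
Solving gives a = −0.994654978, b = −0.025390684.
Then c = 247.9 − a·364109 − b·5323836 = 497586.57.
At (364182, 5327236): z = −362235.4 − 135262.2 + 497586.57 = 89.0 m.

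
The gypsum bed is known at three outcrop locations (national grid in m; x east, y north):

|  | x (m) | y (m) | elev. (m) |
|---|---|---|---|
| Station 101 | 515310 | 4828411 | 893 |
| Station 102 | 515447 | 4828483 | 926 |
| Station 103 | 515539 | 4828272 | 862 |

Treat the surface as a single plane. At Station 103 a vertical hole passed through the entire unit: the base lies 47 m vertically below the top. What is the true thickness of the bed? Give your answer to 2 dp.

44.52 m

Two edge vectors: Station 101→Station 102 = (137, 72, 33), Station 101→Station 103 = (229, -139, -31).
Normal n = (Station 101→Station 102) × (Station 101→Station 103) = (2355, 11804, -35531).
So ∂z/∂x = −n_x/n_z = 0.06628 and ∂z/∂y = −n_y/n_z = 0.33222.
|∇z| = √(a²+b²) = 0.33876, so dip δ = arctan(0.33876) = 18.71°.
True thickness = vertical thickness × cos δ = 47 × cos 18.71° = 44.52 m.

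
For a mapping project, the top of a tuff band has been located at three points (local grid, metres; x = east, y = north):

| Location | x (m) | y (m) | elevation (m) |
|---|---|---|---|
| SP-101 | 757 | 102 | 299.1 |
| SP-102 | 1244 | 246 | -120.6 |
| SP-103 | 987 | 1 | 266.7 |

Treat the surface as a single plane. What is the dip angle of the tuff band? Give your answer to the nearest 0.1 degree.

48.6°

Two edge vectors: SP-101→SP-102 = (487, 144, -419.7), SP-101→SP-103 = (230, -101, -32.4).
Normal n = (SP-101→SP-102) × (SP-101→SP-103) = (-47055.3, -80752.2, -82307).
So ∂z/∂x = −n_x/n_z = −0.57170 and ∂z/∂y = −n_y/n_z = −0.98111.
Gradient magnitude |∇z| = √(a² + b²) = √(0.32685 + 0.96258) = 1.13553.
True dip = arctan(1.13553) = 48.6°, dipping toward NNE (azimuth ≈ 030°).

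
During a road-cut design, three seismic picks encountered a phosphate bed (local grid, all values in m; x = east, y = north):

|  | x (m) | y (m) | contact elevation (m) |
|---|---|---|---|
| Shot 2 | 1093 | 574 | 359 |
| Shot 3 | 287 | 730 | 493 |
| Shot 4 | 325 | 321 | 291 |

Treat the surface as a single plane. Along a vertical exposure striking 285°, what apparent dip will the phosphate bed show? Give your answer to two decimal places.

Let the plane be z = a·x + b·y + c.
Shot 3−Shot 2: −806a + 156b = 134;  Shot 4−Shot 2: −768a − 253b = −68.
Solving gives a = −0.07196, b = 0.48720.
Unit vector along 285° is (sin 285°, cos 285°) = (-0.9659, 0.2588).
Slope in that direction = a·(-0.9659) + b·(0.2588) = 0.19560.
Apparent dip = arctan|0.19560| = 11.07° (true dip is 26.2°, so apparent ≤ true as expected).

11.07°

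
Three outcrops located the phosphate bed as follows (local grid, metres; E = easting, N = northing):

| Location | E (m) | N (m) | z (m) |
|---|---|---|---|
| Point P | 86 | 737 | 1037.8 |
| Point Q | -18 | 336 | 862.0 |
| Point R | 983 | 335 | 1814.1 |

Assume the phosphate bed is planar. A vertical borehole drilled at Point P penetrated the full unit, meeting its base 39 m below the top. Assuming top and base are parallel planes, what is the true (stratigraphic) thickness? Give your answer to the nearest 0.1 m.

Let the plane be z = a·E + b·N + c.
Point Q−Point P: −104a − 401b = −175.8;  Point R−Point P: 897a − 402b = 776.3.
Solving gives a = 0.95134, b = 0.19167.
|∇z| = √(a²+b²) = 0.97046, so dip δ = arctan(0.97046) = 44.14°.
True thickness = vertical thickness × cos δ = 39 × cos 44.14° = 28.0 m.

28.0 m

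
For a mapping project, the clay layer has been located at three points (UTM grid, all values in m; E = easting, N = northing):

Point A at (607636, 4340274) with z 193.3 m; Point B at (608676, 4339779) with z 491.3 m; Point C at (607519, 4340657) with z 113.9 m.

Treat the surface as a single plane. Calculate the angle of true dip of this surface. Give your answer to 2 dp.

Two edge vectors: Point A→Point B = (1040, -495, 298), Point A→Point C = (-117, 383, -79.4).
Normal n = (Point A→Point B) × (Point A→Point C) = (-74831, 47710, 340405).
So ∂z/∂E = −n_x/n_z = 0.21983 and ∂z/∂N = −n_y/n_z = −0.14016.
Gradient magnitude |∇z| = √(a² + b²) = √(0.04832 + 0.01964) = 0.26071.
True dip = arctan(0.26071) = 14.61°, dipping toward WNW (azimuth ≈ 303°).

14.61°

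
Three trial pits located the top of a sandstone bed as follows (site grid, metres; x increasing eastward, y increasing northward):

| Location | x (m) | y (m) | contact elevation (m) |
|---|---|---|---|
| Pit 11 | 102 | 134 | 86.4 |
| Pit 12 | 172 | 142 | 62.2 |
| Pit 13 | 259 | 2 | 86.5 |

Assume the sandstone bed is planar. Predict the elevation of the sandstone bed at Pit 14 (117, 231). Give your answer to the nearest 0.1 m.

Two edge vectors: Pit 11→Pit 12 = (70, 8, -24.2), Pit 11→Pit 13 = (157, -132, 0.1).
Normal n = (Pit 11→Pit 12) × (Pit 11→Pit 13) = (-3193.6, -3806.4, -10496).
So ∂z/∂x = −n_x/n_z = −0.30427 and ∂z/∂y = −n_y/n_z = −0.36265.
Intercept c from Pit 11: 86.4 + 31.04 + 48.60 = 166.03.
At (117, 231): z = −35.6 − 83.8 + 166.03 = 46.7 m.

46.7 m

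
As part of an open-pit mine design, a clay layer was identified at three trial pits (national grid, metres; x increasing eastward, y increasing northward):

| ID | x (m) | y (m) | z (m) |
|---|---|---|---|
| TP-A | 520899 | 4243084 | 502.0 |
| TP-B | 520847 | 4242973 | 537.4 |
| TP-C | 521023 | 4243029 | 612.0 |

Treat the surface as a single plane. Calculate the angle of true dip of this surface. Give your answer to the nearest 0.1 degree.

Two edge vectors: TP-A→TP-B = (-52, -111, 35.4), TP-A→TP-C = (124, -55, 110).
Normal n = (TP-A→TP-B) × (TP-A→TP-C) = (-10263, 10109.6, 16624).
So ∂z/∂x = −n_x/n_z = 0.61736 and ∂z/∂y = −n_y/n_z = −0.60813.
Gradient magnitude |∇z| = √(a² + b²) = √(0.38113 + 0.36983) = 0.86658.
True dip = arctan(0.86658) = 40.9°, dipping toward NW (azimuth ≈ 315°).

40.9°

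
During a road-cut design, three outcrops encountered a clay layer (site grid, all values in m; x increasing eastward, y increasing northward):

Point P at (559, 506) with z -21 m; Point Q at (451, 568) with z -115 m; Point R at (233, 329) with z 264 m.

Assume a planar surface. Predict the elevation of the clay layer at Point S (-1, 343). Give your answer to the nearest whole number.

Let the plane be z = a·x + b·y + c.
Point Q−Point P: −108a + 62b = −94;  Point R−Point P: −326a − 177b = 285.
Solving gives a = −0.02624, b = −1.56184.
Then c = -21 − a·559 − b·506 = 783.96.
At (-1, 343): z = 0.0 − 535.7 + 783.96 = 248.3 m.

248 m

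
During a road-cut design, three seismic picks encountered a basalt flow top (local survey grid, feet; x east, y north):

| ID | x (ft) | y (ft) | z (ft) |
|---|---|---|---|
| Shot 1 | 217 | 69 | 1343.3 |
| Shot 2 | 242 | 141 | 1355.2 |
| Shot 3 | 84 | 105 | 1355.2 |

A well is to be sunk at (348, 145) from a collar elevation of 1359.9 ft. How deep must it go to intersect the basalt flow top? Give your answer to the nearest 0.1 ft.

8.3 ft

Let the plane be z = a·x + b·y + c.
Shot 2−Shot 1: 25a + 72b = 11.9;  Shot 3−Shot 1: −133a + 36b = 11.9.
Solving gives a = −0.04089, b = 0.17948.
Then c = 1343.3 − a·217 − b·69 = 1339.79.
At (348, 145): z_contact = −14.23 + 26.02 + 1339.79 = 1351.58 ft.
Depth below ground = 1359.9 − 1351.58 = 8.3 ft.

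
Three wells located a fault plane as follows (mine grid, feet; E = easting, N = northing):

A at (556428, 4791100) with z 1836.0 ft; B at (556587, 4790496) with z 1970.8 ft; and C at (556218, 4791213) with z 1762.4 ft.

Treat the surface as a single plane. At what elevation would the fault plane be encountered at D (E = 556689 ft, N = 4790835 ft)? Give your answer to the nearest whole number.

Let the plane be z = a·E + b·N + c.
B−A: 159a − 604b = 134.8;  C−A: −210a + 113b = −73.6.
Solving gives a = 0.26840447, b = −0.15252266.
Then c = 1836 − a·556428 − b·4791100 = 583239.57.
At (556689, 4790835): z = 149417.8 − 730710.9 + 583239.57 = 1946.5 ft.

1946 ft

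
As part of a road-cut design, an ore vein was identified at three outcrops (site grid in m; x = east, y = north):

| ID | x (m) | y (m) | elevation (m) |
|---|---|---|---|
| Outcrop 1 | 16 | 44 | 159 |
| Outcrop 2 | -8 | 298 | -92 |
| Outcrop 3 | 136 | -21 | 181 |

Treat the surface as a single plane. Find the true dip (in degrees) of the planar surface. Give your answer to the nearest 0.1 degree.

47.4°

Let the plane be z = a·x + b·y + c.
Outcrop 2−Outcrop 1: −24a + 254b = −251;  Outcrop 3−Outcrop 1: 120a − 65b = 22.
Solving gives a = −0.37092, b = −1.02324.
Gradient magnitude |∇z| = √(a² + b²) = √(0.13758 + 1.04701) = 1.08839.
True dip = arctan(1.08839) = 47.4°, dipping toward NNE (azimuth ≈ 020°).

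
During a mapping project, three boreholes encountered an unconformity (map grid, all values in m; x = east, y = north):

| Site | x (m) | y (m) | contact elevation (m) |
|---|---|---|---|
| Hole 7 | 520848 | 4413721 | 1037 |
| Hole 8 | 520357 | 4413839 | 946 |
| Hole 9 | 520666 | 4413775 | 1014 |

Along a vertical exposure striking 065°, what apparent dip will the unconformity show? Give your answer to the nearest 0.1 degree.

40.0°

Two edge vectors: Hole 7→Hole 8 = (-491, 118, -91), Hole 7→Hole 9 = (-182, 54, -23).
Normal n = (Hole 7→Hole 8) × (Hole 7→Hole 9) = (2200, 5269, -5038).
So ∂z/∂x = −n_x/n_z = 0.43668 and ∂z/∂y = −n_y/n_z = 1.04585.
Unit vector along 065° is (sin 65°, cos 65°) = (0.9063, 0.4226).
Slope in that direction = a·(0.9063) + b·(0.4226) = 0.83776.
Apparent dip = arctan|0.83776| = 40.0° (true dip is 48.6°, so apparent ≤ true as expected).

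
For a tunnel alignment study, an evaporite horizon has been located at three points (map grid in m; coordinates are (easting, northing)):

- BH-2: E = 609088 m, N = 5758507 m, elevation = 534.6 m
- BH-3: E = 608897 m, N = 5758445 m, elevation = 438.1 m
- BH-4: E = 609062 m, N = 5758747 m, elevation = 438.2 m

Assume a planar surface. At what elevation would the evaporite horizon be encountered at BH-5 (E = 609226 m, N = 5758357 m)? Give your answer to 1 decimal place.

669.6 m

Two edge vectors: BH-2→BH-3 = (-191, -62, -96.5), BH-2→BH-4 = (-26, 240, -96.4).
Normal n = (BH-2→BH-3) × (BH-2→BH-4) = (29136.8, -15903.4, -47452).
So ∂z/∂E = −n_x/n_z = 0.614026806 and ∂z/∂N = −n_y/n_z = −0.335147096.
Intercept c from BH-2: 534.6 − 373996.36 + 1929946.90 = 1556485.14.
At (609226, 5758357): z = 374081.1 − 1929896.6 + 1556485.14 = 669.6 m.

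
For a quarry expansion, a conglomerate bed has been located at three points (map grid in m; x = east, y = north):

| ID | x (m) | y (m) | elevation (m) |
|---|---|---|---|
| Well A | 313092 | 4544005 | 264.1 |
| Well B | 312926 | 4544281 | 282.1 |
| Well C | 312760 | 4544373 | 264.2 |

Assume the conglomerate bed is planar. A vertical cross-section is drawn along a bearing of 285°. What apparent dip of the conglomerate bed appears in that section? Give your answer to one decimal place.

Two edge vectors: Well A→Well B = (-166, 276, 18), Well A→Well C = (-332, 368, 0.1).
Normal n = (Well A→Well B) × (Well A→Well C) = (-6596.4, -5959.4, 30544).
So ∂z/∂x = −n_x/n_z = 0.21596 and ∂z/∂y = −n_y/n_z = 0.19511.
Unit vector along 285° is (sin 285°, cos 285°) = (-0.9659, 0.2588).
Slope in that direction = a·(-0.9659) + b·(0.2588) = −0.15811.
Apparent dip = arctan|0.15811| = 9.0° (true dip is 16.2°, so apparent ≤ true as expected).

9.0°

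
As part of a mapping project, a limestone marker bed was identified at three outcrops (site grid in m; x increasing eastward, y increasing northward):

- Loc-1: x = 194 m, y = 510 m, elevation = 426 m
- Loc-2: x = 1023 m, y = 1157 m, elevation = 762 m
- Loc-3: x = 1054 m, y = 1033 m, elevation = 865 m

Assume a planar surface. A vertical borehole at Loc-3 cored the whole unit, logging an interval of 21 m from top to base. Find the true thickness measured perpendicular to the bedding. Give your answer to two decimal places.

14.32 m

Let the plane be z = a·x + b·y + c.
Loc-2−Loc-1: 829a + 647b = 336;  Loc-3−Loc-1: 860a + 523b = 439.
Solving gives a = 0.88158, b = −0.61025.
|∇z| = √(a²+b²) = 1.07219, so dip δ = arctan(1.07219) = 47.00°.
True thickness = vertical thickness × cos δ = 21 × cos 47.00° = 14.32 m.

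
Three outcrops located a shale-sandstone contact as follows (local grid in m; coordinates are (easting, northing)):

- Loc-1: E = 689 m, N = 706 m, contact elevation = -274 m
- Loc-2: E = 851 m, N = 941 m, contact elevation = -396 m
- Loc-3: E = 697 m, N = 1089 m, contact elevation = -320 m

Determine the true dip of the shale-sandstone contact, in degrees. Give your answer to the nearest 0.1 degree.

31.2°

Two edge vectors: Loc-1→Loc-2 = (162, 235, -122), Loc-1→Loc-3 = (8, 383, -46).
Normal n = (Loc-1→Loc-2) × (Loc-1→Loc-3) = (35916, 6476, 60166).
So ∂z/∂E = −n_x/n_z = −0.59695 and ∂z/∂N = −n_y/n_z = −0.10764.
Gradient magnitude |∇z| = √(a² + b²) = √(0.35635 + 0.01159) = 0.60657.
True dip = arctan(0.60657) = 31.2°, dipping toward E (azimuth ≈ 080°).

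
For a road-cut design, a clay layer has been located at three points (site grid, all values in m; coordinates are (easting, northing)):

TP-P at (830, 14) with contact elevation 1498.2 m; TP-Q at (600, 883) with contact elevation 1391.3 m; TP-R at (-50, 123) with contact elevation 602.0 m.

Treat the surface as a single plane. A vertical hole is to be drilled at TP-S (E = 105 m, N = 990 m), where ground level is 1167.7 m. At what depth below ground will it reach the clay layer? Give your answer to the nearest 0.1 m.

273.6 m

Let the plane be z = a·E + b·N + c.
TP-Q−TP-P: −230a + 869b = −106.9;  TP-R−TP-P: −880a + 109b = −896.2.
Solving gives a = 1.03717, b = 0.15150.
Then c = 1498.2 − a·830 − b·14 = 635.22.
At (105, 990): z_contact = 108.90 + 149.98 + 635.22 = 894.11 m.
Depth below ground = 1167.7 − 894.11 = 273.6 m.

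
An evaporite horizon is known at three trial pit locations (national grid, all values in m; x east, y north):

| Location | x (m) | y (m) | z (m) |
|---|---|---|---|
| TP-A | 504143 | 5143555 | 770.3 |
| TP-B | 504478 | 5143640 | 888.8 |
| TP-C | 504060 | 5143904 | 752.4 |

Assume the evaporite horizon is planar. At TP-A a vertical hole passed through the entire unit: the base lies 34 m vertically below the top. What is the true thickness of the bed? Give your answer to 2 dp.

Two edge vectors: TP-A→TP-B = (335, 85, 118.5), TP-A→TP-C = (-83, 349, -17.9).
Normal n = (TP-A→TP-B) × (TP-A→TP-C) = (-42878, -3839, 123970).
So ∂z/∂x = −n_x/n_z = 0.34587 and ∂z/∂y = −n_y/n_z = 0.03097.
|∇z| = √(a²+b²) = 0.34726, so dip δ = arctan(0.34726) = 19.15°.
True thickness = vertical thickness × cos δ = 34 × cos 19.15° = 32.12 m.

32.12 m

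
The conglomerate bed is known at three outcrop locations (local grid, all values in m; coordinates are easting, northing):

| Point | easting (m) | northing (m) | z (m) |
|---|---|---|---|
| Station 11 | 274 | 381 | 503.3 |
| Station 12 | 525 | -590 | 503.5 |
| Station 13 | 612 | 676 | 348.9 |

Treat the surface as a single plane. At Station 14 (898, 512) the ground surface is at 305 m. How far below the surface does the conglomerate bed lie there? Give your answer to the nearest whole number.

47 m

Two edge vectors: Station 11→Station 12 = (251, -971, 0.2), Station 11→Station 13 = (338, 295, -154.4).
Normal n = (Station 11→Station 12) × (Station 11→Station 13) = (149863.4, 38822, 402243).
So ∂z/∂easting = −n_x/n_z = −0.37257 and ∂z/∂northing = −n_y/n_z = −0.09651.
Intercept c from Station 11: 503.3 + 102.08 + 36.77 = 642.16.
At (898, 512): z_contact = −334.6 − 49.4 + 642.16 = 258.2 m.
Depth below ground = 305 − 258.2 = 47 m.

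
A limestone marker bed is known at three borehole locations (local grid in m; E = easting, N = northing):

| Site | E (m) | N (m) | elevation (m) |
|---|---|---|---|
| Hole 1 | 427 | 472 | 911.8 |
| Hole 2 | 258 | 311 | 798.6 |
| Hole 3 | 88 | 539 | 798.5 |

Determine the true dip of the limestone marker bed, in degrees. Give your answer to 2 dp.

26.04°

Let the plane be z = a·E + b·N + c.
Hole 2−Hole 1: −169a − 161b = −113.2;  Hole 3−Hole 1: −339a + 67b = −113.3.
Solving gives a = 0.39188, b = 0.29175.
Gradient magnitude |∇z| = √(a² + b²) = √(0.15357 + 0.08512) = 0.48856.
True dip = arctan(0.48856) = 26.04°, dipping toward SW (azimuth ≈ 233°).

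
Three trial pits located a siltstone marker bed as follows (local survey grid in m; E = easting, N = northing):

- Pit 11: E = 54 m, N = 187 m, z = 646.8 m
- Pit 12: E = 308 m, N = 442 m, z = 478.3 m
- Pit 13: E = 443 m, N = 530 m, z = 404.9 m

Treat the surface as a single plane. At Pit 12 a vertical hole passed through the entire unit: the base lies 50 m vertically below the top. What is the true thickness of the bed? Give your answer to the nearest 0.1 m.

45.3 m

Let the plane be z = a·E + b·N + c.
Pit 12−Pit 11: 254a + 255b = −168.5;  Pit 13−Pit 11: 389a + 343b = −241.9.
Solving gives a = −0.32212, b = −0.33992.
|∇z| = √(a²+b²) = 0.46831, so dip δ = arctan(0.46831) = 25.09°.
True thickness = vertical thickness × cos δ = 50 × cos 25.09° = 45.3 m.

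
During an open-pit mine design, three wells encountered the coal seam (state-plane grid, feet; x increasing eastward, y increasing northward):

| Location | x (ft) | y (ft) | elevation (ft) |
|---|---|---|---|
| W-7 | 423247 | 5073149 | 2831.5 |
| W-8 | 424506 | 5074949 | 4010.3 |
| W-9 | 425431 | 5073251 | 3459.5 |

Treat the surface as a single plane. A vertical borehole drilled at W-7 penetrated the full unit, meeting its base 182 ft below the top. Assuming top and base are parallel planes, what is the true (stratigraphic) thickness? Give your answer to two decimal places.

Let the plane be z = a·x + b·y + c.
W-8−W-7: 1259a + 1800b = 1178.8;  W-9−W-7: 2184a + 102b = 628.
Solving gives a = 0.26564, b = 0.46909.
|∇z| = √(a²+b²) = 0.53908, so dip δ = arctan(0.53908) = 28.33°.
True thickness = vertical thickness × cos δ = 182 × cos 28.33° = 160.20 ft.

160.20 ft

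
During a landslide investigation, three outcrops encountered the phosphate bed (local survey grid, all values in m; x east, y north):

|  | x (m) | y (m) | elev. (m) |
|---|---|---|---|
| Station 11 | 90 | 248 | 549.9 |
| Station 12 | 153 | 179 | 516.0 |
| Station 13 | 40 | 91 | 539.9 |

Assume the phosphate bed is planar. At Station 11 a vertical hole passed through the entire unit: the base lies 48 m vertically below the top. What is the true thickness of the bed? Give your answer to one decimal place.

44.7 m

Two edge vectors: Station 11→Station 12 = (63, -69, -33.9), Station 11→Station 13 = (-50, -157, -10).
Normal n = (Station 11→Station 12) × (Station 11→Station 13) = (-4632.3, 2325, -13341).
So ∂z/∂x = −n_x/n_z = −0.34722 and ∂z/∂y = −n_y/n_z = 0.17427.
|∇z| = √(a²+b²) = 0.38850, so dip δ = arctan(0.38850) = 21.23°.
True thickness = vertical thickness × cos δ = 48 × cos 21.23° = 44.7 m.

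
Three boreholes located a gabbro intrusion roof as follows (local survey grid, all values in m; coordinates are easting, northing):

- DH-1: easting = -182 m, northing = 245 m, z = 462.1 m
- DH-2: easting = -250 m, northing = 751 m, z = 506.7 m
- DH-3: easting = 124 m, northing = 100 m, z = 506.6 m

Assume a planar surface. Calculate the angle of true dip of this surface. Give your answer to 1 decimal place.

Two edge vectors: DH-1→DH-2 = (-68, 506, 44.6), DH-1→DH-3 = (306, -145, 44.5).
Normal n = (DH-1→DH-2) × (DH-1→DH-3) = (28984, 16673.6, -144976).
So ∂z/∂easting = −n_x/n_z = 0.19992 and ∂z/∂northing = −n_y/n_z = 0.11501.
Gradient magnitude |∇z| = √(a² + b²) = √(0.03997 + 0.01323) = 0.23064.
True dip = arctan(0.23064) = 13.0°, dipping toward WSW (azimuth ≈ 240°).

13.0°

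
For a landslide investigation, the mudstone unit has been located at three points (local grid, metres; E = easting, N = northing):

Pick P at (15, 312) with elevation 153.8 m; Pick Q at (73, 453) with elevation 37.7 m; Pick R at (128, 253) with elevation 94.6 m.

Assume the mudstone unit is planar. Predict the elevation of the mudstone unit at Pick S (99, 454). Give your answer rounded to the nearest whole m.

Two edge vectors: Pick P→Pick Q = (58, 141, -116.1), Pick P→Pick R = (113, -59, -59.2).
Normal n = (Pick P→Pick Q) × (Pick P→Pick R) = (-15197.1, -9685.7, -19355).
So ∂z/∂E = −n_x/n_z = −0.78518 and ∂z/∂N = −n_y/n_z = −0.50042.
Intercept c from Pick P: 153.8 + 11.78 + 156.13 = 321.71.
At (99, 454): z = −77.7 − 227.2 + 321.71 = 16.8 m.

17 m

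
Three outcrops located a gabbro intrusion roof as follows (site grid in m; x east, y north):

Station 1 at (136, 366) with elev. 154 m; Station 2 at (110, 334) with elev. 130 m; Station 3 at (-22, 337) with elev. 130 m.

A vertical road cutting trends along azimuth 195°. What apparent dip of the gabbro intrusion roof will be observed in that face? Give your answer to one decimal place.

35.6°

Let the plane be z = a·x + b·y + c.
Station 2−Station 1: −26a − 32b = −24;  Station 3−Station 1: −158a − 29b = −24.
Solving gives a = 0.01674, b = 0.73640.
Unit vector along 195° is (sin 195°, cos 195°) = (-0.2588, -0.9659).
Slope in that direction = a·(-0.2588) + b·(-0.9659) = −0.71564.
Apparent dip = arctan|0.71564| = 35.6° (true dip is 36.4°, so apparent ≤ true as expected).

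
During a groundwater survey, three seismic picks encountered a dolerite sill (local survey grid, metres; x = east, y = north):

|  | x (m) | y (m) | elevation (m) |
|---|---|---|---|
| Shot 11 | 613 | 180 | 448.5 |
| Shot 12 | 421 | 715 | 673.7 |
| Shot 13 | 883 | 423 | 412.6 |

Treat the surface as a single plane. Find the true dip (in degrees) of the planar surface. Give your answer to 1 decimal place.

25.6°

Two edge vectors: Shot 11→Shot 12 = (-192, 535, 225.2), Shot 11→Shot 13 = (270, 243, -35.9).
Normal n = (Shot 11→Shot 12) × (Shot 11→Shot 13) = (-73930.1, 53911.2, -191106).
So ∂z/∂x = −n_x/n_z = −0.38685 and ∂z/∂y = −n_y/n_z = 0.28210.
Gradient magnitude |∇z| = √(a² + b²) = √(0.14966 + 0.07958) = 0.47879.
True dip = arctan(0.47879) = 25.6°, dipping toward SE (azimuth ≈ 126°).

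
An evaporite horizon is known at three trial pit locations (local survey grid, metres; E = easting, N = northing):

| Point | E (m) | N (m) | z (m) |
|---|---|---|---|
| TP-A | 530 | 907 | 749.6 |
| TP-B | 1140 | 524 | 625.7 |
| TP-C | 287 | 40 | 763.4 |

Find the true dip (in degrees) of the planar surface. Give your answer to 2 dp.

10.46°

Let the plane be z = a·E + b·N + c.
TP-B−TP-A: 610a − 383b = −123.9;  TP-C−TP-A: −243a − 867b = 13.8.
Solving gives a = −0.18122, b = 0.03487.
Gradient magnitude |∇z| = √(a² + b²) = √(0.03284 + 0.00122) = 0.18454.
True dip = arctan(0.18454) = 10.46°, dipping toward E (azimuth ≈ 101°).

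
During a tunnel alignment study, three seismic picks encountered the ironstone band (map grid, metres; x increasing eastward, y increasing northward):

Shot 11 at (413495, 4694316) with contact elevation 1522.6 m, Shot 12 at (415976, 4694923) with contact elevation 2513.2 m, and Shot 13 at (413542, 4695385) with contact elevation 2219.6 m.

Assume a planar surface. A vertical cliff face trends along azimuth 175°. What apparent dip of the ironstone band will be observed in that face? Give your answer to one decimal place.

Two edge vectors: Shot 11→Shot 12 = (2481, 607, 990.6), Shot 11→Shot 13 = (47, 1069, 697).
Normal n = (Shot 11→Shot 12) × (Shot 11→Shot 13) = (-635872.4, -1682698.8, 2623660).
So ∂z/∂x = −n_x/n_z = 0.24236 and ∂z/∂y = −n_y/n_z = 0.64136.
Unit vector along 175° is (sin 175°, cos 175°) = (0.0872, -0.9962).
Slope in that direction = a·(0.0872) + b·(-0.9962) = −0.61779.
Apparent dip = arctan|0.61779| = 31.7° (true dip is 34.4°, so apparent ≤ true as expected).

31.7°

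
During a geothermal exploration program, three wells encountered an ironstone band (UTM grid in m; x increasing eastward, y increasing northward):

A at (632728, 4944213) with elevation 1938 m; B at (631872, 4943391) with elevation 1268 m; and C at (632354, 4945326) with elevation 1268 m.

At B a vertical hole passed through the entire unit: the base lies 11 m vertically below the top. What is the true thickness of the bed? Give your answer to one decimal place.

7.5 m

Let the plane be z = a·x + b·y + c.
B−A: −856a − 822b = −670;  C−A: −374a + 1113b = −670.
Solving gives a = 1.02880, b = −0.25627.
|∇z| = √(a²+b²) = 1.06024, so dip δ = arctan(1.06024) = 46.67°.
True thickness = vertical thickness × cos δ = 11 × cos 46.67° = 7.5 m.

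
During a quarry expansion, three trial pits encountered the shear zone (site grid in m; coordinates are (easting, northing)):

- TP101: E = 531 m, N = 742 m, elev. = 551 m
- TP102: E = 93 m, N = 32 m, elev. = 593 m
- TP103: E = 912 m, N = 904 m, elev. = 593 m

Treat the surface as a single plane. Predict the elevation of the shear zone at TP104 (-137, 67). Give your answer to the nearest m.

545 m

Let the plane be z = a·E + b·N + c.
TP102−TP101: −438a − 710b = 42;  TP103−TP101: 381a + 162b = 42.
Solving gives a = 0.18353, b = −0.17237.
Then c = 551 − a·531 − b·742 = 581.45.
At (-137, 67): z = −25.1 − 11.5 + 581.45 = 544.8 m.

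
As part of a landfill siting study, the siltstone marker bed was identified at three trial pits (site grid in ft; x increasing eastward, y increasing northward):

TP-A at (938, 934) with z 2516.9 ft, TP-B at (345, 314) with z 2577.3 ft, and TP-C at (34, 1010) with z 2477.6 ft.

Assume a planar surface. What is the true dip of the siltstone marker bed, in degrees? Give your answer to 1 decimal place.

7.6°

Let the plane be z = a·x + b·y + c.
TP-B−TP-A: −593a − 620b = 60.4;  TP-C−TP-A: −904a + 76b = −39.3.
Solving gives a = 0.03266, b = −0.12865.
Gradient magnitude |∇z| = √(a² + b²) = √(0.00107 + 0.01655) = 0.13273.
True dip = arctan(0.13273) = 7.6°, dipping toward NNW (azimuth ≈ 346°).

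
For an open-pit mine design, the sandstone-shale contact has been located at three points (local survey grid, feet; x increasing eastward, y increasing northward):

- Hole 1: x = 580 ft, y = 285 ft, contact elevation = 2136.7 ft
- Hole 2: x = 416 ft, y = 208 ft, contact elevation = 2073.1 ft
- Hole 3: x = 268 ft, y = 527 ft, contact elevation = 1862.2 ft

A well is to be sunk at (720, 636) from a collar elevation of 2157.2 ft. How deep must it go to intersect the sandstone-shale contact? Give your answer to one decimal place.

Two edge vectors: Hole 1→Hole 2 = (-164, -77, -63.6), Hole 1→Hole 3 = (-312, 242, -274.5).
Normal n = (Hole 1→Hole 2) × (Hole 1→Hole 3) = (36527.7, -25174.8, -63712).
So ∂z/∂x = −n_x/n_z = 0.57333 and ∂z/∂y = −n_y/n_z = −0.39513.
Intercept c from Hole 1: 2136.7 − 332.53 + 112.61 = 1916.78.
At (720, 636): z_contact = 412.79 − 251.31 + 1916.78 = 2078.27 ft.
Depth below ground = 2157.2 − 2078.27 = 78.9 ft.

78.9 ft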